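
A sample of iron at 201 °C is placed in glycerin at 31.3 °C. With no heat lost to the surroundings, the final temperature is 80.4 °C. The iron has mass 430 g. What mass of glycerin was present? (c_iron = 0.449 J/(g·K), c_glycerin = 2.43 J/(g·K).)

m ≈ 195 g

Net heat exchanged in the isolated system is zero:
430·0.449·(80.4 − 201) + m·2.43·(80.4 − 31.3) = 0
119.31 m = 23284
m = 23284/119.31 ≈ 195.2 g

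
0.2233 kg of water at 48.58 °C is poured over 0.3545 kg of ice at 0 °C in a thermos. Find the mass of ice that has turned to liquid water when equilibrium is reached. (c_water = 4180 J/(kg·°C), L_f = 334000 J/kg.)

Heat available from the water dropping to 0 °C: 0.2233×4180×48.58 = 45344 J.
To melt every bit of ice: 0.3545×334000 = 118403 J.
That's not enough to melt it all — equilibrium is at 0 °C with ice remaining.
m_melted×334000 = 45344  ⇒  m_melted ≈ 0.1358 kg.

m_melted ≈ 0.136 kg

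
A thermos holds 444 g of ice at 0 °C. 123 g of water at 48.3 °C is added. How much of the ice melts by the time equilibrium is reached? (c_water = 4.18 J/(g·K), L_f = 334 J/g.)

m_melted ≈ 74.4 g

Cooling the water to 0 °C releases 123·4.18·48.3 = 24833 J.
Melting all 444 g of ice would need 444·334 = 148296 J.
24833 J < 148296 J, so only part of the ice melts and the system sits at 0 °C.
Mass melted = 24833/334 ≈ 74.35 g.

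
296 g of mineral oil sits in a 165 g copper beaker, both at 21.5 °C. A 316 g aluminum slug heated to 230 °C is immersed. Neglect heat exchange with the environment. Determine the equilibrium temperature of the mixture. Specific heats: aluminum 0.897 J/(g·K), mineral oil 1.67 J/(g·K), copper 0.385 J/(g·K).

Taking heat into each body as positive, Σ m c ΔT = 0:
316·0.897·(T − 230) + 296·1.67·(T − 21.5) + 165·0.385·(T − 21.5) = 0
283.45(T − 230) + 494.32(T − 21.5) + 63.52(T − 21.5) = 0
841.3 T = 77188
T = 77188/841.3 ≈ 91.75 °C

T_f ≈ 91.7 °C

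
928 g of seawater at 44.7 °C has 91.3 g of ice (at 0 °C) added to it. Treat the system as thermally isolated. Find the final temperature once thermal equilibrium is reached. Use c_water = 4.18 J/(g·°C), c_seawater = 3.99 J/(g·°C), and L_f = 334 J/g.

Conservation of energy gives ΣQ = 0:
latent heat to melt: 91.3×334 = 30494; warm the meltwater: 381.63 T; seawater: 3702.7(T − 44.7)
4084.4 T = 165512 − 30494 = 135017
T ≈ 33.06 °C. Since T > 0 °C, the all-ice-melts assumption holds.

T_f ≈ 33.1 °C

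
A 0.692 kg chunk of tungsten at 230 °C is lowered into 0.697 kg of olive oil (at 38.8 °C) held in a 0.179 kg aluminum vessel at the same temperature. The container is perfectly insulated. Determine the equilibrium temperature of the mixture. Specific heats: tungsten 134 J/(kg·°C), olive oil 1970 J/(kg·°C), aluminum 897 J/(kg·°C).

T_f ≈ 49.7 °C

Heat gained plus heat lost sum to zero:
0.692*134*(T − 230) + 0.697*1970*(T − 38.8) + 0.179*897*(T − 38.8) = 0
(92.73 + 1373.1 + 160.56) T = 92.73*230 + 1373.1*38.8 + 160.56*38.8
T ≈ 49.70 °C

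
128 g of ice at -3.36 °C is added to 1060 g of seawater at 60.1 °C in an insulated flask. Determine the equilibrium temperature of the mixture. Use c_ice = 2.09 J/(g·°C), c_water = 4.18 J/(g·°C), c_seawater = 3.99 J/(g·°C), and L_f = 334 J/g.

Setting the total heat transfer to zero:
ice -3.36→0 °C: 128·2.09·3.36 = 898.87; fusion: m_ice L_f = 128·334 = 42752; meltwater 0→T: 128·4.18·T = 535.04 T; seawater cools: 1060·3.99·(T − 60.1) = 4229.4(T − 60.1)
4764.4 T = 254187 − 43651 = 210536
T ≈ 44.19 °C — above 0 °C, consistent with complete melting.

T_f ≈ 44.2 °C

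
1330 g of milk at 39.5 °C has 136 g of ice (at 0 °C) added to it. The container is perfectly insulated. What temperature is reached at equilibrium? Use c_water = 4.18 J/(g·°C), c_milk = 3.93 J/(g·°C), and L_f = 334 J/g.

Let T be the final temperature. ΣQ_i = 0:
fusion: m_ice L_f = 136·334 = 45424
  meltwater 0→T: 136·4.18·T = 568.48 T
  milk cools: 1330·3.93·(T − 39.5) = 5226.9(T − 39.5)
5795.4 T = 206463 − 45424 = 161039
T ≈ 27.79 °C (positive, so assuming full melt was valid).

T_f ≈ 27.8 °C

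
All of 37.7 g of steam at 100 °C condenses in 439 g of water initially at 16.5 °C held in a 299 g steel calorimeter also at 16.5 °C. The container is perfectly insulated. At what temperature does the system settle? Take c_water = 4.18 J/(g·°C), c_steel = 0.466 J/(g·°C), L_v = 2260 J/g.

T_f ≈ 62.6 °C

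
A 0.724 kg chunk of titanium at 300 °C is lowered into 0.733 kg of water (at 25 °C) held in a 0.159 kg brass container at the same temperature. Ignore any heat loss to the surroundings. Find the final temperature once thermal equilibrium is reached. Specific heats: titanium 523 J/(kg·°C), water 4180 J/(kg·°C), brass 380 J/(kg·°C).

T_f ≈ 54.7 °C

Setting the total heat transfer to zero:
0.724*523*(T − 300) + 0.733*4180*(T − 25) + 0.159*380*(T − 25) = 0
378.65(T − 300) + 3063.9(T − 25) + 60.42(T − 25) = 0
(378.65 + 3063.9 + 60.42) T = 378.65*300 + 3063.9*25 + 60.42*25
T = 191705 / 3503 = 54.7 °C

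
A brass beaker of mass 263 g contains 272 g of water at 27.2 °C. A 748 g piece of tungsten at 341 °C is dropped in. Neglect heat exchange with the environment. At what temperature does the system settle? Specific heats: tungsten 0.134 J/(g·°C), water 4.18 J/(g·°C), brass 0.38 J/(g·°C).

T_f ≈ 50.7 °C

Heat gained plus heat lost sum to zero:
748·0.134·(T − 341) + 272·4.18·(T − 27.2) + 263·0.38·(T − 27.2) = 0
1337.1 T = 67823
T = 67823 / 1337.1 = 50.7 °C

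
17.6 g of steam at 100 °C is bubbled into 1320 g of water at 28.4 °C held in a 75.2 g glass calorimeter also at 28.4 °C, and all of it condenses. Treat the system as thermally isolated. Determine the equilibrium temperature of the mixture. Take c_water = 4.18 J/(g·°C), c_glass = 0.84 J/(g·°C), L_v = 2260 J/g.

Setting the total heat transfer to zero:
steam→water at 100 °C releases m L_v = 17.6×2260 = 39776; condensate cools 100→T: 17.6×4.18×(T − 100) = 73.57(T − 100); water warms: 1320×4.18×(T − 28.4) = 5517.6(T − 28.4); glass cup: 75.2×0.84×(T − 28.4) = 63.17(T − 28.4)
5654.3 T = 39776 + 7356.8 + 158494 = 205627
T ≈ 36.37 °C, under the boiling point, so the assumption holds.

T_f ≈ 36.4 °C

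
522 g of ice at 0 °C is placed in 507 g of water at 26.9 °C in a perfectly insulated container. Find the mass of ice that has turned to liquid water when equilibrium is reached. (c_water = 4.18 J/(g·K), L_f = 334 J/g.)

Water can give up m c ΔT = 507·4.18·26.9 = 57008 J before reaching 0 °C.
Fully melting the ice requires m_ice L_f = 522·334 = 174348 J.
That's not enough to melt it all — equilibrium is at 0 °C with ice remaining.
Mass melted = 57008/334 ≈ 170.7 g.

m_melted ≈ 171 g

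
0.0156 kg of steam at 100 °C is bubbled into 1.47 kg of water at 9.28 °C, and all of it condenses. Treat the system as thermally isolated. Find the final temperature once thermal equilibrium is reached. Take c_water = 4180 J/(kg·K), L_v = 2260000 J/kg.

T_f ≈ 15.9 °C

Net heat exchanged in the isolated system is zero:
latent heat released on condensation: 0.0156×2260000 = 35256; condensate cools 100→T: 0.0156×4180×(T − 100) = 65.21(T − 100); original water: 6144.6(T − 9.28)
6209.8 T = 35256 + 6520.8 + 57022 = 98799
T ≈ 15.91 °C, under the boiling point, so the assumption holds.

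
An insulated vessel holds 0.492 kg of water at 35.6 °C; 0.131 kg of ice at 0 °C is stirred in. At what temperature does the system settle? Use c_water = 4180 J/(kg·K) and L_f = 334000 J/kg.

T_f ≈ 11.3 °C

Let T be the final temperature. ΣQ_i = 0:
fusion: m_ice L_f = 0.131×334000 = 43754
  meltwater 0→T: 0.131×4180×T = 547.58 T
  water cools: 0.492×4180×(T − 35.6) = 2056.6(T − 35.6)
2604.1 T = 73214 − 43754 = 29460
T ≈ 11.31 °C. Since T > 0 °C, the all-ice-melts assumption holds.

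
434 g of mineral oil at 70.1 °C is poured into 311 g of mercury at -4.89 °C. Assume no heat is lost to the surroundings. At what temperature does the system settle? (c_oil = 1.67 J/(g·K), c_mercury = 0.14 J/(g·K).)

T_f ≈ 65.9 °C

Net heat exchanged in the isolated system is zero:
434*1.67*(T − 70.1) + 311*0.14*(T − (-4.89)) = 0
768.32 T = 50594
T = 50594/768.32 ≈ 65.85 °C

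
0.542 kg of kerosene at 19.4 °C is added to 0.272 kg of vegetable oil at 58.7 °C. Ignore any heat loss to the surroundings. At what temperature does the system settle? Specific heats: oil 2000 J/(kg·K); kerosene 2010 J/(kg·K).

Net heat exchanged in the isolated system is zero:
0.272*2000*(T − 58.7) + 0.542*2010*(T − 19.4) = 0
1633.4 T = 53068
T = 53068/1633.4 ≈ 32.49 °C

T_f ≈ 32.5 °C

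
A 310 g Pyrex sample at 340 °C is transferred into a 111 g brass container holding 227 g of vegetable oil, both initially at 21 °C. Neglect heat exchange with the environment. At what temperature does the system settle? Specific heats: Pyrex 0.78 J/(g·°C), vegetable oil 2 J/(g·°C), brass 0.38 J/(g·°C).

T_f ≈ 125.5 °C

Conservation of energy gives ΣQ = 0:
310×0.78×(T − 340) + 227×2×(T − 21) + 111×0.38×(T − 21) = 0
241.8(T − 340) + 454(T − 21) + 42.18(T − 21) = 0
(241.8 + 454 + 42.18) T = 241.8×340 + 454×21 + 42.18×21
T = 92632 / 737.98 = 126 °C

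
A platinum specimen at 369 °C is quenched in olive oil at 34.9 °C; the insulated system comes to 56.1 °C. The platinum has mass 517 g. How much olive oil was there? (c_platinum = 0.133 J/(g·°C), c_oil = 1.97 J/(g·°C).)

|Q_platinum| = |Q_oil|:
517×0.133×(369 − 56.1) = m×1.97×(56.1 − 34.9)
41.76 m = 21515  ⇒  m ≈ 515.2 g

m ≈ 515 g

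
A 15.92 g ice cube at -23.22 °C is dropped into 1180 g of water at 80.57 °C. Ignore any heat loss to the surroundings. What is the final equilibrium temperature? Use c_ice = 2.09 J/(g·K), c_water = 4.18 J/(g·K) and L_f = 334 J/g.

Sum of m c ΔT and latent-heat terms is zero:
ice -23.22→0 °C: 15.92·2.09·23.22 = 772.59
  melt ice: 15.92·334 = 5317.3
  warm the meltwater: 66.55 T
  water: 4932.4(T − 80.57)
4998.9 T = 397403 − 6089.9 = 391314
T ≈ 78.28 °C. Since T > 0 °C, the all-ice-melts assumption holds.

T_f ≈ 78.3 °C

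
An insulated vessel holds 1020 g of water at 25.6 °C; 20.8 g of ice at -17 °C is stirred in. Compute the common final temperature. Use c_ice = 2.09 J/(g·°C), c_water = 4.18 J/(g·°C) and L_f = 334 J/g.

T_f ≈ 23.3 °C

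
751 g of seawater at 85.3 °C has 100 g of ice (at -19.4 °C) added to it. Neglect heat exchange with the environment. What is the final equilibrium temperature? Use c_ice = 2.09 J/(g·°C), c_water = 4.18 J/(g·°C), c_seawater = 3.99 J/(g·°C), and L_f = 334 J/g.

T_f ≈ 63.9 °C

Setting the total heat transfer to zero:
warm ice to 0 °C: 100×2.09×(0 − (-19.4)) = 4054.6; latent heat to melt: 100×334 = 33400; meltwater 0→T: 100×4.18×T = 418 T; seawater cools: 751×3.99×(T − 85.3) = 2996.5(T − 85.3)
3414.5 T = 255601 − 37455 = 218146
T ≈ 63.89 °C — above 0 °C, consistent with complete melting.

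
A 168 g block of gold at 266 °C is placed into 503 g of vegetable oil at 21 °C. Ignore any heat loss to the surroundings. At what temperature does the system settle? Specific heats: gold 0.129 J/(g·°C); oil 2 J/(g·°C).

T_f ≈ 26.2 °C

Conservation of energy gives ΣQ = 0:
168*0.129*(T − 266) + 503*2*(T − 21) = 0
(21.67 + 1006) T = 21.67*266 + 1006*21
T = 26891/1027.7 ≈ 26.17 °C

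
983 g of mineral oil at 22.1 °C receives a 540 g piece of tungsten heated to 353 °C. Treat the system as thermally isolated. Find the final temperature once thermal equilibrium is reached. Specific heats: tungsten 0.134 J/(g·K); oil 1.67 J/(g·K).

T_f ≈ 36.1 °C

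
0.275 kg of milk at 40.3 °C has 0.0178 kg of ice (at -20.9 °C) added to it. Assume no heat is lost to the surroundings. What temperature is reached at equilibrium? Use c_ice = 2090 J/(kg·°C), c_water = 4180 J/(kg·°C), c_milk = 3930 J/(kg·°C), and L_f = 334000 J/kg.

T_f ≈ 31.9 °C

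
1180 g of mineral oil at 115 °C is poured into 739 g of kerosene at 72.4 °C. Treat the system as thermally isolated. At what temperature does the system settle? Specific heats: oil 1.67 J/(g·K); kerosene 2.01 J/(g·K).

T_f ≈ 96.7 °C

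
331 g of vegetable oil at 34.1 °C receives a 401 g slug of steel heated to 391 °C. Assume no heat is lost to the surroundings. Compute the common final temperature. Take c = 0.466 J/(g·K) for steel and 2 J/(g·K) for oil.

Setting the total heat transfer to zero:
401×0.466×(T − 391) + 331×2×(T − 34.1) = 0
186.87(T − 391) + 662(T − 34.1) = 0
848.87 T = 95639
T = 95639/848.87 ≈ 112.67 °C

T_f ≈ 112.7 °C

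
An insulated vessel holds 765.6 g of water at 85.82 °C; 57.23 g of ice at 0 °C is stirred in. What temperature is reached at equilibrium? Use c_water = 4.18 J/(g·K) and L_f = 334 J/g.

T_f ≈ 74.3 °C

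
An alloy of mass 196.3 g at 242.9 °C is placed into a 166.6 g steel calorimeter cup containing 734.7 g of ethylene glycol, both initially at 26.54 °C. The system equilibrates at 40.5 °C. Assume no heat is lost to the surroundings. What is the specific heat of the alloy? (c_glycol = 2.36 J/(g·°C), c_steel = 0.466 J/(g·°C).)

Energy conservation, ΣQ = 0:
196.3·c·(40.5 − 242.9) + 734.7·2.36·(40.5 − 26.54) + 166.6·0.466·(40.5 − 26.54) = 0
-39731 c = -25289
c = -25289/-39731 ≈ 0.6365 J/(g·°C)

c ≈ 0.637 J/(g·°C)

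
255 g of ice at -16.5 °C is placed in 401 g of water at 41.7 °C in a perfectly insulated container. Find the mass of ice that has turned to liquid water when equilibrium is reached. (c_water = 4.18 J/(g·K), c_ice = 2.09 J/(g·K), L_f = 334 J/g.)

Water can give up m c ΔT = 401×4.18×41.7 = 69897 J before reaching 0 °C.
Warming the ice to 0 °C takes 255×2.09×16.5 = 8793.7 J, leaving 61103 J for melting.
Melting all 255 g of ice would need 255×334 = 85170 J.
Since 61103 < 85170 J, not all the ice melts; equilibrium is at 0 °C.
m_melted×334 = 61103  ⇒  m_melted ≈ 182.9 g.

m_melted ≈ 183 g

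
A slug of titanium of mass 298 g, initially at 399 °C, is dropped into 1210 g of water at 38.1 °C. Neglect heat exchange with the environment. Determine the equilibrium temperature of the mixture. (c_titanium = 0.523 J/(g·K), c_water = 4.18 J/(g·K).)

T_f ≈ 48.9 °C

T_f is the heat-capacity-weighted average of the initial temperatures:
T_f = (155.85·399 + 5057.8·38.1) / (155.85 + 5057.8)
    = 254888 / 5213.7 ≈ 48.89 °C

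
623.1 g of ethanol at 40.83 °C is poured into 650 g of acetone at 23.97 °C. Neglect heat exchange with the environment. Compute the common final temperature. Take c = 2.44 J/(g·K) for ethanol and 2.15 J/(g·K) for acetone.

T_f ≈ 32.8 °C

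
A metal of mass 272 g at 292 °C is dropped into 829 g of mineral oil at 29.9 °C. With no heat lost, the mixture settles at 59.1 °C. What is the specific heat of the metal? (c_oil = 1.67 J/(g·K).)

Heat lost by the metal = heat gained by the oil:
272·c·(292 − 59.1) = 829·1.67·(59.1 − 29.9)
63349 c = 40425  ⇒  c ≈ 0.6381 J/(g·K)

c ≈ 0.638 J/(g·K)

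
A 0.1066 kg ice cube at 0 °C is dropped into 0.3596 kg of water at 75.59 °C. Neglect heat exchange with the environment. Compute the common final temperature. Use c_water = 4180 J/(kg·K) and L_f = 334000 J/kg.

Let T be the final temperature. ΣQ_i = 0:
fusion: m_ice L_f = 0.1066·334000 = 35604
  meltwater 0→T: 0.1066·4180·T = 445.59 T
  water cools: 0.3596·4180·(T − 75.59) = 1503.1(T − 75.59)
1948.7 T = 113621 − 35604 = 78017
T ≈ 40.04 °C (positive, so assuming full melt was valid).

T_f ≈ 40.0 °C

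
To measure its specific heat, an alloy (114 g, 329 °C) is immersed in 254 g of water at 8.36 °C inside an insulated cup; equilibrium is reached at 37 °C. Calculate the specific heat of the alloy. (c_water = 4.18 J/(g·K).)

Heat lost by the alloy = heat gained by the water:
114×c×(329 − 37) = 254×4.18×(37 − 8.36)
33288 c = 30408  ⇒  c ≈ 0.9135 J/(g·K)

c ≈ 0.913 J/(g·K)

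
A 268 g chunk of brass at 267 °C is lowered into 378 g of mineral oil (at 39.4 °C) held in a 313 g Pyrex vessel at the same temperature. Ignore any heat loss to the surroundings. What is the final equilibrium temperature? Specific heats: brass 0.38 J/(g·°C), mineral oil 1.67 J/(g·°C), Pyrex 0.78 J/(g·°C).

T_f ≈ 63.1 °C

With ΣQ=0 the equilibrium temperature is the m·c-weighted mean:
T_f = (101.84*267 + 631.26*39.4 + 244.14*39.4) / (101.84 + 631.26 + 244.14)
    = 61682 / 977.24 ≈ 63.12 °C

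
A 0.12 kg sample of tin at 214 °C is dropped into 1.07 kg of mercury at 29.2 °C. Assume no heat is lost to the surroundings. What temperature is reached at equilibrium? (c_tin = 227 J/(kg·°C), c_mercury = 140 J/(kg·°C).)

T_f ≈ 57.6 °C

T_f is the heat-capacity-weighted average of the initial temperatures:
T_f = (27.24*214 + 149.8*29.2) / (27.24 + 149.8)
    = 10204 / 177.04 ≈ 57.63 °C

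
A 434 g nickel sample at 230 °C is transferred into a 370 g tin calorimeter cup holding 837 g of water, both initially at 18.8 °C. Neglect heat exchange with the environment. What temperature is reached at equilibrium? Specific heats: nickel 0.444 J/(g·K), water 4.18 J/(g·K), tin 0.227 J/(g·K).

Energy conservation, ΣQ = 0:
434*0.444*(T − 230) + 837*4.18*(T − 18.8) + 370*0.227*(T − 18.8) = 0
192.7(T − 230) + 3498.7(T − 18.8) + 83.99(T − 18.8) = 0
(192.7 + 3498.7 + 83.99) T = 192.7*230 + 3498.7*18.8 + 83.99*18.8
T = 111674/3775.3 ≈ 29.58 °C

T_f ≈ 29.6 °C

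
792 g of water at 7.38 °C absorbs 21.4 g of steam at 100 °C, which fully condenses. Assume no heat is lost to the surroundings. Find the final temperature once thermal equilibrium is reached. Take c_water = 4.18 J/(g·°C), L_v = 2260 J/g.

T_f ≈ 24.0 °C

Net heat exchanged in the isolated system is zero:
latent heat released on condensation: 21.4×2260 = 48364
  condensate cools 100→T: 21.4×4.18×(T − 100) = 89.45(T − 100)
  water warms: 792×4.18×(T − 7.38) = 3310.6(T − 7.38)
3400 T = 48364 + 8945.2 + 24432 = 81741
T ≈ 24.04 °C, under the boiling point, so the assumption holds.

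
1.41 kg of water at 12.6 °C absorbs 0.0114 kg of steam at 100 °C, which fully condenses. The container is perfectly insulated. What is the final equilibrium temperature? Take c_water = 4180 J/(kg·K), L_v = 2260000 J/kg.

T_f ≈ 17.6 °C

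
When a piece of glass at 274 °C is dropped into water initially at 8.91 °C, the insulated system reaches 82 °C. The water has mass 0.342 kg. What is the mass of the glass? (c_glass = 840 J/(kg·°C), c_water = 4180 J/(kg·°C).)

m ≈ 0.648 kg

Heat lost by the glass = heat gained by the water:
m×840×(274 − 82) = 0.342×4180×(82 − 8.91)
161280 m = 104487  ⇒  m ≈ 0.6479 kg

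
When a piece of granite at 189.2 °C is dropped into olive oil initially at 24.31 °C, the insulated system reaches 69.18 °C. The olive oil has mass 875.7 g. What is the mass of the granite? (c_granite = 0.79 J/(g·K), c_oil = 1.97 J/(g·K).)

m ≈ 816 g

Energy conservation, ΣQ = 0:
m·0.79·(69.18 − 189.2) + 875.7·1.97·(69.18 − 24.31) = 0
-94.82 m = -77407
m = -77407/-94.82 ≈ 816.4 g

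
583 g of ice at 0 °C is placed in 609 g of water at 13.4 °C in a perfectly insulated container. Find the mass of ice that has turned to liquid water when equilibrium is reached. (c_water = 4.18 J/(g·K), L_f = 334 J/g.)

m_melted ≈ 102 g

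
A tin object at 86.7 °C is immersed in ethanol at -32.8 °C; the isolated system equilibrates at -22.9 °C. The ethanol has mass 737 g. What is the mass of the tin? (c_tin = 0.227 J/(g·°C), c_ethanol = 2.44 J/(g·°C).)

Taking heat into each body as positive, Σ m c ΔT = 0:
m×0.227×(-22.9 − 86.7) + 737×2.44×(-22.9 − (-32.8)) = 0
-24.88 m = -17803
m = -17803/-24.88 ≈ 715.6 g

m ≈ 716 g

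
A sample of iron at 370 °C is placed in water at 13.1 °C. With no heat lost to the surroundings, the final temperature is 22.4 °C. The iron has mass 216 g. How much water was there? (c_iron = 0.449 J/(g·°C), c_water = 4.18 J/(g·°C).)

m ≈ 867 g

Conservation of energy gives ΣQ = 0:
216×0.449×(22.4 − 370) + m×4.18×(22.4 − 13.1) = 0
38.87 m = 33712
m = 33712/38.87 ≈ 867.2 g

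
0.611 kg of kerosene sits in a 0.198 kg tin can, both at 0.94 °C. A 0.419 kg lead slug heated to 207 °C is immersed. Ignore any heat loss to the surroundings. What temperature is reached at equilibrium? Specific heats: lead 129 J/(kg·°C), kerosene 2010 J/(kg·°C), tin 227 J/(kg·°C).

T_f ≈ 9.3 °C

Net heat exchanged in the isolated system is zero:
0.419·129·(T − 207) + 0.611·2010·(T − 0.94) + 0.198·227·(T − 0.94) = 0
(54.05 + 1228.1 + 44.95) T = 54.05·207 + 1228.1·0.94 + 44.95·0.94
T = 12385 / 1327.1 = 9.33 °C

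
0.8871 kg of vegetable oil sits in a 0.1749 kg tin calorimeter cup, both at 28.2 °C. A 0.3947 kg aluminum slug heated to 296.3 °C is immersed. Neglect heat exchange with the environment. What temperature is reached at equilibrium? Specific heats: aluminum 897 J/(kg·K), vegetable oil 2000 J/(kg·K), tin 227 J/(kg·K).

T_f ≈ 72.0 °C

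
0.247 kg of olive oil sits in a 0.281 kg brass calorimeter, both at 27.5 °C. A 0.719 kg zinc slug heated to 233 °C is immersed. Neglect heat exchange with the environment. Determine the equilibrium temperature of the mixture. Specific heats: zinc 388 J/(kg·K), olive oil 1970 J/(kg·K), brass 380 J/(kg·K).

Conservation of energy gives ΣQ = 0:
0.719*388*(T − 233) + 0.247*1970*(T − 27.5) + 0.281*380*(T − 27.5) = 0
278.97(T − 233) + 486.59(T − 27.5) + 106.78(T − 27.5) = 0
872.34 T = 81318
T = 81318/872.34 ≈ 93.22 °C

T_f ≈ 93.2 °C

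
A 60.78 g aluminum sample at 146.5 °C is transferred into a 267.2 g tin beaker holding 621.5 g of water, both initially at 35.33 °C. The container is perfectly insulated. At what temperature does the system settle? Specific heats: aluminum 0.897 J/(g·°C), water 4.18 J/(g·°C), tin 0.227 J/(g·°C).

T_f ≈ 37.6 °C

With ΣQ=0 the equilibrium temperature is the m·c-weighted mean:
T_f = (54.52·146.5 + 2597.9·35.33 + 60.65·35.33) / (54.52 + 2597.9 + 60.65)
    = 101913 / 2713 ≈ 37.56 °C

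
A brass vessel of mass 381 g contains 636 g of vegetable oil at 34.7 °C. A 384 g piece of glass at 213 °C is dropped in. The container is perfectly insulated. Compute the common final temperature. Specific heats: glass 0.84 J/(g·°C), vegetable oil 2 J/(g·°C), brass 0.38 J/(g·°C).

Let T be the final temperature. ΣQ_i = 0:
384·0.84·(T − 213) + 636·2·(T − 34.7) + 381·0.38·(T − 34.7) = 0
322.56(T − 213) + 1272(T − 34.7) + 144.78(T − 34.7) = 0
(322.56 + 1272 + 144.78) T = 322.56·213 + 1272·34.7 + 144.78·34.7
T = 117868 / 1739.3 = 67.8 °C

T_f ≈ 67.8 °C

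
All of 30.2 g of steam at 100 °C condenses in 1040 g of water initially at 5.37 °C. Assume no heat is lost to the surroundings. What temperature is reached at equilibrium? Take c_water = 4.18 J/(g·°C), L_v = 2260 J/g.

Energy conservation, ΣQ = 0:
condense steam: −30.2×2260 = −68252; condensate cools 100→T: 30.2×4.18×(T − 100) = 126.24(T − 100); original water: 4347.2(T − 5.37)
4473.4 T = 68252 + 12624 + 23344 = 104220
T ≈ 23.30 °C, under the boiling point, so the assumption holds.

T_f ≈ 23.3 °C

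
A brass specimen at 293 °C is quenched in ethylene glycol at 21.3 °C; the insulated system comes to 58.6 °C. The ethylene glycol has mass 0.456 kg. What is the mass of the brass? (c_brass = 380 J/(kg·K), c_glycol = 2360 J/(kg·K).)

m ≈ 0.451 kg

|Q_brass| = |Q_glycol|:
m×380×(293 − 58.6) = 0.456×2360×(58.6 − 21.3)
89072 m = 40141  ⇒  m ≈ 0.4507 kg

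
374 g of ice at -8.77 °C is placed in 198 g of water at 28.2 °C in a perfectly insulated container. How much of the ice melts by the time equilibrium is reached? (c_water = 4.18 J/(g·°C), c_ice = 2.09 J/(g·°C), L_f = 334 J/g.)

Heat available from the water dropping to 0 °C: 198×4.18×28.2 = 23339 J.
Of that, 374×2.09×8.77 = 6855.2 J goes to bring the ice to 0 °C, leaving 16484 J.
Fully melting the ice requires m_ice L_f = 374×334 = 124916 J.
Since 16484 < 124916 J, not all the ice melts; equilibrium is at 0 °C.
m_melted×334 = 16484  ⇒  m_melted ≈ 49.35 g.

m_melted ≈ 49.4 g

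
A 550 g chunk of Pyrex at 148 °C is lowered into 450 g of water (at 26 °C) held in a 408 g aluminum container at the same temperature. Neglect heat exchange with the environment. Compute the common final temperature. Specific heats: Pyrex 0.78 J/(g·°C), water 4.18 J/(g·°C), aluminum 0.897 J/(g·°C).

T_f ≈ 45.6 °C

T_f is the heat-capacity-weighted average of the initial temperatures:
T_f = (429*148 + 1881*26 + 365.98*26) / (429 + 1881 + 365.98)
    = 121913 / 2676 ≈ 45.56 °C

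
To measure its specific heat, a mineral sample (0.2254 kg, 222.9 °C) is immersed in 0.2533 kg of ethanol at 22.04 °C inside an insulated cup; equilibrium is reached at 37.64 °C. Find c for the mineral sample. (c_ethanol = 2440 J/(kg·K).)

c ≈ 231 J/(kg·K)

m_s c (T_s − T_f) = m_ethanol c_ethanol (T_f − T_0):
0.2254×c×(222.9 − 37.64) = 0.2533×2440×(37.64 − 22.04)
41.76 c = 9641.6  ⇒  c ≈ 230.9 J/(kg·K)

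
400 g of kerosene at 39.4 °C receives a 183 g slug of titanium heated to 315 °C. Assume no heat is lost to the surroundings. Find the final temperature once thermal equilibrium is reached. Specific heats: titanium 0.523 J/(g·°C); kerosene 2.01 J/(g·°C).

T_f ≈ 68.7 °C

Taking heat into each body as positive, Σ m c ΔT = 0:
183*0.523*(T − 315) + 400*2.01*(T − 39.4) = 0
899.71 T = 61826
T ≈ 68.72 °C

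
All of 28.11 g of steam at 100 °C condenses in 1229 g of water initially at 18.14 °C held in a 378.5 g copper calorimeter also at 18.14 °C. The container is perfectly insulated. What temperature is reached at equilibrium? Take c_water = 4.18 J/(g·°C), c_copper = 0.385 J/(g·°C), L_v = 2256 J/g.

Setting the total heat transfer to zero:
steam→water at 100 °C releases m L_v = 28.11×2256 = 63416
  condensed water 100 °C→T: 117.5(T − 100)
  water warms: 1229×4.18×(T − 18.14) = 5137.2(T − 18.14)
  copper cup: 378.5×0.385×(T − 18.14) = 145.72(T − 18.14)
5400.4 T = 63416 + 11750 + 95833 = 170999
T ≈ 31.66 °C, under the boiling point, so the assumption holds.

T_f ≈ 31.7 °C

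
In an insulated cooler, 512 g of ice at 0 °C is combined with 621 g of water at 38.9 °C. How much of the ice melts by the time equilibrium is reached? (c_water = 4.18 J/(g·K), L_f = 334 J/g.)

Cooling the water to 0 °C releases 621×4.18×38.9 = 100976 J.
To melt every bit of ice: 512×334 = 171008 J.
100976 J < 171008 J, so only part of the ice melts and the system sits at 0 °C.
m_melt = 100976 / L_f = 302.3 g.

m_melted ≈ 302 g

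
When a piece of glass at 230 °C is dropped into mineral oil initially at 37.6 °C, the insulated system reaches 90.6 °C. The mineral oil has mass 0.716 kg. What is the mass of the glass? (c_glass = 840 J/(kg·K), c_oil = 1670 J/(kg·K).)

Taking heat into each body as positive, Σ m c ΔT = 0:
m×840×(90.6 − 230) + 0.716×1670×(90.6 − 37.6) = 0
-117096 m = -63373
m = -63373/-117096 ≈ 0.5412 kg

m ≈ 0.541 kg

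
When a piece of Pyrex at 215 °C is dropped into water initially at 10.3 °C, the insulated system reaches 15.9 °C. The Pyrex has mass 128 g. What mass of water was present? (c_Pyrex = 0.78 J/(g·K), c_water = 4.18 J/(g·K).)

Let T be the final temperature. ΣQ_i = 0:
128×0.78×(15.9 − 215) + m×4.18×(15.9 − 10.3) = 0
23.41 m = 19878
m = 19878/23.41 ≈ 849.2 g

m ≈ 849 g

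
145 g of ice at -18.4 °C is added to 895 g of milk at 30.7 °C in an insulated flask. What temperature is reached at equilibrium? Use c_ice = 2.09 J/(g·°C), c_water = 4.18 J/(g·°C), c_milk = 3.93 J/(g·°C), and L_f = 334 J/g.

Heat gained plus heat lost sum to zero:
ice -18.4→0 °C: 145×2.09×18.4 = 5576.1
  melt ice: 145×334 = 48430
  warm the meltwater: 606.1 T
  milk cools: 895×3.93×(T − 30.7) = 3517.4(T − 30.7)
4123.5 T = 107983 − 54006 = 53977
T ≈ 13.09 °C. Since T > 0 °C, the all-ice-melts assumption holds.

T_f ≈ 13.1 °C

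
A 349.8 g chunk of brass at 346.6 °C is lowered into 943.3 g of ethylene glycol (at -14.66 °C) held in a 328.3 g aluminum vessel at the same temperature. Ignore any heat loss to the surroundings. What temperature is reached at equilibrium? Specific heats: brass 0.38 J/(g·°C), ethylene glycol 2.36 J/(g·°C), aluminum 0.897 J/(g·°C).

T_f ≈ 3.4 °C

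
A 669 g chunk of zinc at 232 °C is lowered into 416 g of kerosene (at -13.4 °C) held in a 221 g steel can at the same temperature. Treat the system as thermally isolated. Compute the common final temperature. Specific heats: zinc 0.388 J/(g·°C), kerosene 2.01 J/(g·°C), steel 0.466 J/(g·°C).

With ΣQ=0 the equilibrium temperature is the m·c-weighted mean:
T_f = (259.57×232 + 836.16×(-13.4) + 102.99×(-13.4)) / (259.57 + 836.16 + 102.99)
    = 47636 / 1198.7 ≈ 39.74 °C

T_f ≈ 39.7 °C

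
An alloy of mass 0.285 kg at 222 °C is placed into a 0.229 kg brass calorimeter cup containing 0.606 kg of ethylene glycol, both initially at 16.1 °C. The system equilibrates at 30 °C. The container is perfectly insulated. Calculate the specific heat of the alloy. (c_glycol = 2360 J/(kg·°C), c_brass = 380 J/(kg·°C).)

Setting the total heat transfer to zero:
0.285·c·(30 − 222) + 0.606·2360·(30 − 16.1) + 0.229·380·(30 − 16.1) = 0
-54.72 c = -21089
c = -21089/-54.72 ≈ 385.4 J/(kg·°C)

c ≈ 385 J/(kg·°C)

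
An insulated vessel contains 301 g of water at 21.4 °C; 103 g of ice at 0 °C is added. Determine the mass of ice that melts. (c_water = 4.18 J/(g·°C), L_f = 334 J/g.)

Heat available from the water dropping to 0 °C: 301·4.18·21.4 = 26925 J.
To melt every bit of ice: 103·334 = 34402 J.
That's not enough to melt it all — equilibrium is at 0 °C with ice remaining.
Mass melted = 26925/334 ≈ 80.61 g.

m_melted ≈ 80.6 g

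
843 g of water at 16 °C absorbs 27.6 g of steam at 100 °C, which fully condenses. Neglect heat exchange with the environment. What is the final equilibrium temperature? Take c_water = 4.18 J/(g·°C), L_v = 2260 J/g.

Conservation of energy gives ΣQ = 0:
condense steam: −27.6·2260 = −62376
  condensate cools 100→T: 27.6·4.18·(T − 100) = 115.37(T − 100)
  water warms: 843·4.18·(T − 16) = 3523.7(T − 16)
3639.1 T = 62376 + 11537 + 56380 = 130293
T ≈ 35.80 °C — below 100 °C, confirming all the steam condensed.

T_f ≈ 35.8 °C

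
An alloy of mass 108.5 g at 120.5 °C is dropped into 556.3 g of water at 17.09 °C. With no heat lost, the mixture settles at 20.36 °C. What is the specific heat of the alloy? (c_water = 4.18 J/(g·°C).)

c ≈ 0.7 J/(g·°C)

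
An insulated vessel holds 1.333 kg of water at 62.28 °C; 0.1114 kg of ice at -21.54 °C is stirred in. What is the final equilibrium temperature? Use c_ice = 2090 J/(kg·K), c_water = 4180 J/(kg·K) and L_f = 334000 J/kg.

Sum of m c ΔT and latent-heat terms is zero:
ice -21.54→0 °C: 0.1114·2090·21.54 = 5015.1; fusion: m_ice L_f = 0.1114·334000 = 37208; meltwater 0→T: 0.1114·4180·T = 465.65 T; water: 5571.9(T − 62.28)
6037.6 T = 347020 − 42223 = 304798
T ≈ 50.48 °C — above 0 °C, consistent with complete melting.

T_f ≈ 50.5 °C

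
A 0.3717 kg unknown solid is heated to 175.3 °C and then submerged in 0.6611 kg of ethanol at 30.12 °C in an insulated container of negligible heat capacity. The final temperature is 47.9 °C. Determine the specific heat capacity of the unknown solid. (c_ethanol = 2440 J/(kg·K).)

m_s c (T_s − T_f) = m_ethanol c_ethanol (T_f − T_0):
0.3717×c×(175.3 − 47.9) = 0.6611×2440×(47.9 − 30.12)
47.35 c = 28681  ⇒  c ≈ 605.7 J/(kg·K)

c ≈ 606 J/(kg·K)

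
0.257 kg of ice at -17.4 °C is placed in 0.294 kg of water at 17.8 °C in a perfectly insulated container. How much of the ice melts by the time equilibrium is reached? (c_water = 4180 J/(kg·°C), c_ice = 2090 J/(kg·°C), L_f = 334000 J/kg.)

m_melted ≈ 0.0375 kg

Water can give up m c ΔT = 0.294·4180·17.8 = 21875 J before reaching 0 °C.
Warming the ice to 0 °C takes 0.257·2090·17.4 = 9346.1 J, leaving 12529 J for melting.
Fully melting the ice requires m_ice L_f = 0.257·334000 = 85838 J.
That's not enough to melt it all — equilibrium is at 0 °C with ice remaining.
m_melt = 12529 / L_f = 0.03751 kg.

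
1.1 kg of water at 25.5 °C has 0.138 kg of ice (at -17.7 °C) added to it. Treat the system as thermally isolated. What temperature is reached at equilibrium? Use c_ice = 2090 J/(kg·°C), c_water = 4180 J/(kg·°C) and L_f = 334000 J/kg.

T_f ≈ 12.8 °C

Taking heat into each body as positive, Σ m c ΔT = 0:
ice -17.7→0 °C: 0.138·2090·17.7 = 5105; fusion: m_ice L_f = 0.138·334000 = 46092; warm the meltwater: 576.84 T; water cools: 1.1·4180·(T − 25.5) = 4598(T − 25.5)
5174.8 T = 117249 − 51197 = 66052
T ≈ 12.76 °C. Since T > 0 °C, the all-ice-melts assumption holds.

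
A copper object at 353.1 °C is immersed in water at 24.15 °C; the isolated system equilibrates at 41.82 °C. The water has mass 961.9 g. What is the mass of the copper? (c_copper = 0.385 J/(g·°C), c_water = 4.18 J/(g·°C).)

m ≈ 593 g

|Q_copper| = |Q_water|:
m·0.385·(353.1 − 41.82) = 961.9·4.18·(41.82 − 24.15)
119.84 m = 71047  ⇒  m ≈ 592.8 g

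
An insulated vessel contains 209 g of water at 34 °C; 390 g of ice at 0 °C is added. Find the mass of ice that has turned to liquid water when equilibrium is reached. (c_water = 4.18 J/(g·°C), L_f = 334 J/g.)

Water can give up m c ΔT = 209×4.18×34 = 29703 J before reaching 0 °C.
Fully melting the ice requires m_ice L_f = 390×334 = 130260 J.
29703 J < 130260 J, so only part of the ice melts and the system sits at 0 °C.
m_melt = 29703 / L_f = 88.93 g.

m_melted ≈ 88.9 g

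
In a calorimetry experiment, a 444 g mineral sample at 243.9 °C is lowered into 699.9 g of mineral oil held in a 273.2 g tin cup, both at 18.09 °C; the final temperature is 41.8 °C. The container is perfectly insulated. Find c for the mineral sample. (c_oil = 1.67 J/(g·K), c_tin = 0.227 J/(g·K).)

c ≈ 0.325 J/(g·K)

Taking heat into each body as positive, Σ m c ΔT = 0:
444·c·(41.8 − 243.9) + 699.9·1.67·(41.8 − 18.09) + 273.2·0.227·(41.8 − 18.09) = 0
-89732 c = -29183
c = -29183/-89732 ≈ 0.3252 J/(g·K)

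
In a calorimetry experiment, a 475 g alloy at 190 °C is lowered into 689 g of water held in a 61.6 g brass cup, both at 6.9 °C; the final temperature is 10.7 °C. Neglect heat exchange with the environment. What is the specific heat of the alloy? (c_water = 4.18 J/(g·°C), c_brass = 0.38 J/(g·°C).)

c ≈ 0.13 J/(g·°C)

Setting the total heat transfer to zero:
475×c×(10.7 − 190) + 689×4.18×(10.7 − 6.9) + 61.6×0.38×(10.7 − 6.9) = 0
-85168 c = -11033
c = -11033/-85168 ≈ 0.1295 J/(g·°C)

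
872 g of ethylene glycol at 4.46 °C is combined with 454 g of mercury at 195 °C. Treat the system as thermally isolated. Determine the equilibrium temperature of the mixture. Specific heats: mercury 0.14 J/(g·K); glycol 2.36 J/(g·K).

T_f ≈ 10.2 °C

Set heat shed by the hot body equal to heat absorbed by the cold body:
454·0.14·(195 − T) = 872·2.36·(T − 4.46)
63.56(195 − T) = 2057.9(T − 4.46)
2121.5 T = 21573  ⇒  T ≈ 10.17 °C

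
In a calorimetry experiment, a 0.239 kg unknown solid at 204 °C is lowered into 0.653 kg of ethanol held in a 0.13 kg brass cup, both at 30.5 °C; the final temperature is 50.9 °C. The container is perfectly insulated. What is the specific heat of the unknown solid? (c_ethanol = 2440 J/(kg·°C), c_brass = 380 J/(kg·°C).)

c ≈ 916 J/(kg·°C)

Let T be the final temperature. ΣQ_i = 0:
0.239·c·(50.9 − 204) + 0.653·2440·(50.9 − 30.5) + 0.13·380·(50.9 − 30.5) = 0
-36.59 c = -33511
c = -33511/-36.59 ≈ 915.8 J/(kg·°C)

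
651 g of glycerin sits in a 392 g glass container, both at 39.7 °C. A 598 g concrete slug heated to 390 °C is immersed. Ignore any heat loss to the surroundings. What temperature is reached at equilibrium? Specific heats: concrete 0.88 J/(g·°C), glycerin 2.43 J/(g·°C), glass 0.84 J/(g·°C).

T_f ≈ 115.3 °C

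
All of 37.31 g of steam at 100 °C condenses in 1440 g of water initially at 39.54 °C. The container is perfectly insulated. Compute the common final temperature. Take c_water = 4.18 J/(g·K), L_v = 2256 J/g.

T_f ≈ 54.7 °C

Heat gained plus heat lost sum to zero:
steam→water at 100 °C releases m L_v = 37.31·2256 = 84171
  condensed water 100 °C→T: 155.96(T − 100)
  water warms: 1440·4.18·(T − 39.54) = 6019.2(T − 39.54)
6175.2 T = 84171 + 15596 + 237999 = 337766
T ≈ 54.70 °C (< 100 °C, so full condensation is consistent).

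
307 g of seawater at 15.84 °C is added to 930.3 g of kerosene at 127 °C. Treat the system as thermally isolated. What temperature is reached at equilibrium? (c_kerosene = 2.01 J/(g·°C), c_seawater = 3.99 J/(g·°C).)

Energy conservation, ΣQ = 0:
930.3*2.01*(T − 127) + 307*3.99*(T − 15.84) = 0
1869.9(T − 127) + 1224.9(T − 15.84) = 0
(1869.9 + 1224.9) T = 1869.9*127 + 1224.9*15.84
T = 256881 / 3094.8 = 83 °C

T_f ≈ 83.0 °C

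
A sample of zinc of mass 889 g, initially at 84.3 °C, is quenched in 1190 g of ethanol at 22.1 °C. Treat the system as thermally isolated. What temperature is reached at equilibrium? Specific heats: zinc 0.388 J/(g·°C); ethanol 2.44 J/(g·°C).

T_f ≈ 28.7 °C

Net heat exchanged in the isolated system is zero:
889·0.388·(T − 84.3) + 1190·2.44·(T − 22.1) = 0
344.93(T − 84.3) + 2903.6(T − 22.1) = 0
3248.5 T = 93247
T = 93247/3248.5 ≈ 28.70 °C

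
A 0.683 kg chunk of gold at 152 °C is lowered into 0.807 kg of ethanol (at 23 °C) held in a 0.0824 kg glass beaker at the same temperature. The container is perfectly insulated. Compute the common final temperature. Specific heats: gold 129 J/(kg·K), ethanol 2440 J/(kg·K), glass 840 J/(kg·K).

T_f ≈ 28.3 °C

With ΣQ=0 the equilibrium temperature is the m·c-weighted mean:
T_f = (88.11·152 + 1969.1·23 + 69.22·23) / (88.11 + 1969.1 + 69.22)
    = 60273 / 2126.4 ≈ 28.35 °C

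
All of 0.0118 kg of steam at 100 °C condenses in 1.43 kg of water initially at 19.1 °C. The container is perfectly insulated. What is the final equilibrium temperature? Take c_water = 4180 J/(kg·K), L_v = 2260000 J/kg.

T_f ≈ 24.2 °C

Let T be the final temperature. ΣQ_i = 0:
latent heat released on condensation: 0.0118·2260000 = 26668
  condensed water 100 °C→T: 49.32(T − 100)
  original water: 5977.4(T − 19.1)
6026.7 T = 26668 + 4932.4 + 114168 = 145769
T ≈ 24.19 °C, under the boiling point, so the assumption holds.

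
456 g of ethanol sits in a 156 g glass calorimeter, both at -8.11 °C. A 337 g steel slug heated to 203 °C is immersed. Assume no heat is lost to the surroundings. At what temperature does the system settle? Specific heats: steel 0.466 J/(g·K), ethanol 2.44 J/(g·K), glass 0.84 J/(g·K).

With ΣQ=0 the equilibrium temperature is the m·c-weighted mean:
T_f = (157.04*203 + 1112.6*(-8.11) + 131.04*(-8.11)) / (157.04 + 1112.6 + 131.04)
    = 21793 / 1400.7 ≈ 15.56 °C

T_f ≈ 15.6 °C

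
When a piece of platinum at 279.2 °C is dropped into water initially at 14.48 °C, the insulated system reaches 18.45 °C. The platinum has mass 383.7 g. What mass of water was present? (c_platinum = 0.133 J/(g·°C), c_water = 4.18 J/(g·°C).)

Setting the total heat transfer to zero:
383.7×0.133×(18.45 − 279.2) + m×4.18×(18.45 − 14.48) = 0
16.59 m = 13307
m = 13307/16.59 ≈ 801.9 g

m ≈ 802 g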